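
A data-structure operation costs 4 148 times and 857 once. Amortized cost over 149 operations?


Formula: Amortized cost = Total cost / Operations
Total cost = (148 * 4) + (1 * 857)
Total cost = 592 + 857 = 1449
Amortized = 1449 / 149 = 9.7248

9.7248


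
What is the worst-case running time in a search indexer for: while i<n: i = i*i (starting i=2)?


Reasoning: squaring drives double-exponential growth; iterations ~ log log n
Complexity: O(log log n)

O(log log n)


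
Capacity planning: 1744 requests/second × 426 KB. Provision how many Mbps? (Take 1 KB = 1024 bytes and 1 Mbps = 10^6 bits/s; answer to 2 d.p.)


Formula: Mbps = payload_bytes * RPS * 8 / 1e6
Payload per request = 426 KB = 426 * 1024 = 436224 bytes
Total bytes/sec = 436224 * 1744 = 760774656
Total bits/sec = 760774656 * 8 = 6086197248
Mbps = 6086197248 / 1e6 = 6086.2

6086.2 Mbps


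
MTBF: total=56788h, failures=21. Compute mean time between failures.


Formula: MTBF = Total operating time / Number of failures
MTBF = 56788 / 21
MTBF = 2704.19 hours

2704.19 hours


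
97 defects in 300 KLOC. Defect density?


Defect density = defects / KLOC
Defect density = 97 / 300
Defect density = 0.323 defects/KLOC

0.323 defects/KLOC


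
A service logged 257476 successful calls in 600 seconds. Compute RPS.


Formula: throughput = requests / seconds
throughput = 257476 / 600
throughput = 429.13 requests/second

429.13 requests/second


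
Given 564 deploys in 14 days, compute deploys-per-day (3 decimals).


Formula: deployments per day = releases / days
= 564 / 14
= 40.286 deploys/day
(equivalently, 282.0 deploys/week)

40.286 deploys/day


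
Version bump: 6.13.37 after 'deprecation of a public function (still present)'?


Current: 6.13.37
Change category: 'deprecation of a public function (still present)' → minor bump
SemVer rule: minor bump → increment MINOR, reset PATCH to 0 (MAJOR unchanged)
New: 6.14.0

6.14.0


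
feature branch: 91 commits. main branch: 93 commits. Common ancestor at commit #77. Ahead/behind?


Common ancestor: commit #77
feature commits after divergence: 91 - 77 = 14
main commits after divergence: 93 - 77 = 16
feature is 14 commits ahead of main
main is 16 commits ahead of feature

feature ahead: 14, main ahead: 16


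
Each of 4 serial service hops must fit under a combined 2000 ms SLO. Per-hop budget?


Formula: per_stage = total_budget / stages
per_stage = 2000 / 4
per_stage = 500.0 ms

500.0 ms


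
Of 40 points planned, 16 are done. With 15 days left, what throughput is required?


Formula: Required rate = Remaining points / Days left
Remaining = 40 - 16 = 24 points
Required rate = 24 / 15 = 1.6 points/day

1.6 points/day


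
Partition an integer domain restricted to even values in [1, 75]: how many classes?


Constraint: even integers in [1, 75]
Class 1: x < 1 — out-of-range invalid
Class 2: x in [1,75] but odd — wrong type invalid
Class 3: x in [1,75] and even — valid
Class 4: x > 75 — out-of-range invalid
Total equivalence classes: 4

4 equivalence classes


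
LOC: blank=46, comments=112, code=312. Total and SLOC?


Total LOC = blank + comment + code
Total LOC = 46 + 112 + 312 = 470
SLOC (source only) = code = 312

Total LOC: 470, SLOC: 312


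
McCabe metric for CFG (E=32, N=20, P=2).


Formula: V(G) = E - N + 2P
V(G) = 32 - 20 + 2*2
V(G) = 12 + 4
V(G) = 16

16


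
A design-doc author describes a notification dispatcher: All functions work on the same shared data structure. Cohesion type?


Reasoning: Functions share data
Type: Communicational cohesion

Communicational cohesion


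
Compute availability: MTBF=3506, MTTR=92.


Availability = MTBF / (MTBF + MTTR)
Availability = 3506 / (3506 + 92)
Availability = 3506 / 3598
Availability = 97.443%

97.443%


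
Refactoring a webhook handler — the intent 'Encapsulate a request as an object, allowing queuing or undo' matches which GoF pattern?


This matches the Command pattern

Command


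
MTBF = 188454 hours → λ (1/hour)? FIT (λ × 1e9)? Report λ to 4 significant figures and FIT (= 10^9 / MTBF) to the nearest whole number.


Formula: λ = 1 / MTBF; FIT = λ × 1e9 = 1e9 / MTBF
λ = 1 / 188454 ≈ 5.306e-06 failures/hour
FIT = 1e9 / 188454 ≈ 5306 failures per 1e9 hours (nearest whole number)

λ = 5.306e-06 /h, FIT = 5306


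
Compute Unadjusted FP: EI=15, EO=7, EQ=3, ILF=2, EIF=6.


UFP = EI*4 + EO*5 + EQ*4 + ILF*10 + EIF*7
UFP = 15*4 + 7*5 + 3*4 + 2*10 + 6*7
UFP = 60 + 35 + 12 + 20 + 42
UFP = 169

169


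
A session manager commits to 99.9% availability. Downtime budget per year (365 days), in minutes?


Formula: allowed downtime = period * (100 - SLA) / 100
Period (year (365 days)) = 525600 minutes
Unavailability fraction = (100 - 99.9) / 100
Allowed downtime = 525600 * (100 - 99.9) / 100
Allowed downtime = 525.6 minutes

525.6 minutes


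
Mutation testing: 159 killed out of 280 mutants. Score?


Mutation score = killed / total * 100
Mutation score = 159 / 280 * 100
Mutation score = 56.79%

56.79%


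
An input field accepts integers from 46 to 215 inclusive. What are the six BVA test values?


Range: [46, 215]
Boundaries: just below min, min, min+1, max-1, max, just above max
Values: [45, 46, 47, 214, 215, 216]

[45, 46, 47, 214, 215, 216]


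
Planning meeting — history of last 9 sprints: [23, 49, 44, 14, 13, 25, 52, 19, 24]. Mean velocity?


Formula: Avg velocity = Total points / Number of sprints
Points: [23, 49, 44, 14, 13, 25, 52, 19, 24]
Sum = 23 + 49 + 44 + 14 + 13 + 25 + 52 + 19 + 24 = 263
Avg velocity = 263 / 9 = 29.22 points/sprint

29.22 points/sprint


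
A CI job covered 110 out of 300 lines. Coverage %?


Coverage = covered / total * 100
Coverage = 110 / 300 * 100
Coverage = 36.67%

36.67%


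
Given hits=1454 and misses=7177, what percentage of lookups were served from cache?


Formula: hit rate = hits / (hits + misses) * 100
hit rate = 1454 / (1454 + 7177) * 100
hit rate = 1454 / 8631 * 100
hit rate = 16.85%

16.85%


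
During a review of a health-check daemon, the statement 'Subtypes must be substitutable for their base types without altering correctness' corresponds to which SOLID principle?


This describes the Liskov Substitution Principle (LSP)

Liskov Substitution Principle (LSP)


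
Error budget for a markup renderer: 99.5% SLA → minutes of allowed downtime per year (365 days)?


Formula: allowed downtime = period * (100 - SLA) / 100
Period (year (365 days)) = 525600 minutes
Unavailability fraction = (100 - 99.5) / 100
Allowed downtime = 525600 * (100 - 99.5) / 100
Allowed downtime = 2628.0 minutes

2628.0 minutes


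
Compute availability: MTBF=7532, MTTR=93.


Availability = MTBF / (MTBF + MTTR)
Availability = 7532 / (7532 + 93)
Availability = 7532 / 7625
Availability = 98.7803%

98.7803%


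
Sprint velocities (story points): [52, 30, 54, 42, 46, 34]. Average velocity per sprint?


Formula: Avg velocity = Total points / Number of sprints
Points: [52, 30, 54, 42, 46, 34]
Sum = 52 + 30 + 54 + 42 + 46 + 34 = 258
Avg velocity = 258 / 6 = 43.0 points/sprint

43.0 points/sprint


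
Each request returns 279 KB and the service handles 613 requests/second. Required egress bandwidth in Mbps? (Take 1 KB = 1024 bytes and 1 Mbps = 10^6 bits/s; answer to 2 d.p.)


Formula: Mbps = payload_bytes * RPS * 8 / 1e6
Payload per request = 279 KB = 279 * 1024 = 285696 bytes
Total bytes/sec = 285696 * 613 = 175131648
Total bits/sec = 175131648 * 8 = 1401053184
Mbps = 1401053184 / 1e6 = 1401.05

1401.05 Mbps


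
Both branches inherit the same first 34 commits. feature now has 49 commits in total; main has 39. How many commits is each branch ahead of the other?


Common ancestor: commit #34
feature commits after divergence: 49 - 34 = 15
main commits after divergence: 39 - 34 = 5
feature is 15 commits ahead of main
main is 5 commits ahead of feature

feature ahead: 15, main ahead: 5


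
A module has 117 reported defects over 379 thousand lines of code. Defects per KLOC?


Defect density = defects / KLOC
Defect density = 117 / 379
Defect density = 0.309 defects/KLOC

0.309 defects/KLOC


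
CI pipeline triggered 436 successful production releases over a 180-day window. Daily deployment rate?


Formula: deployments per day = releases / days
= 436 / 180
= 2.422 deploys/day
(equivalently, 16.96 deploys/week)

2.422 deploys/day


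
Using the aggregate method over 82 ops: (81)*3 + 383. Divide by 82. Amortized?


Formula: Amortized cost = Total cost / Operations
Total cost = (81 * 3) + (1 * 383)
Total cost = 243 + 383 = 626
Amortized = 626 / 82 = 7.6341

7.6341


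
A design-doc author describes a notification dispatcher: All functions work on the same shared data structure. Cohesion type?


Reasoning: Functions share data
Type: Communicational cohesion

Communicational cohesion


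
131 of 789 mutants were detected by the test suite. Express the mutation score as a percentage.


Mutation score = killed / total * 100
Mutation score = 131 / 789 * 100
Mutation score = 16.6%

16.6%


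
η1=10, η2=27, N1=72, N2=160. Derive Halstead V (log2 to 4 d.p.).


Formula: V = N * log2(η), where N = N1 + N2 and η = η1 + η2
η = 10 + 27 = 37
N = 72 + 160 = 232
log2(37) ≈ 5.2095
V = 232 * 5.2095 = 1208.60

1208.60


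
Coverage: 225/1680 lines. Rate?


Coverage = covered / total * 100
Coverage = 225 / 1680 * 100
Coverage = 13.39%

13.39%


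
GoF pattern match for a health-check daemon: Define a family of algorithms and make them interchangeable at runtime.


This matches the Strategy pattern

Strategy


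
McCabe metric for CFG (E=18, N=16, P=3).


Formula: V(G) = E - N + 2P
V(G) = 18 - 16 + 2*3
V(G) = 2 + 6
V(G) = 8

8


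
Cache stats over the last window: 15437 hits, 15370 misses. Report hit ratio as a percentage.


Formula: hit rate = hits / (hits + misses) * 100
hit rate = 15437 / (15437 + 15370) * 100
hit rate = 15437 / 30807 * 100
hit rate = 50.11%

50.11%


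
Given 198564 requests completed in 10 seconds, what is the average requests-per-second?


Formula: throughput = requests / seconds
throughput = 198564 / 10
throughput = 19856.4 requests/second

19856.4 requests/second


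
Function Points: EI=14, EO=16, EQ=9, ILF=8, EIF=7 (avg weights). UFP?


UFP = EI*4 + EO*5 + EQ*4 + ILF*10 + EIF*7
UFP = 14*4 + 16*5 + 9*4 + 8*10 + 7*7
UFP = 56 + 80 + 36 + 80 + 49
UFP = 301

301


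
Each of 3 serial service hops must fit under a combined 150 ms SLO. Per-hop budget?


Formula: per_stage = total_budget / stages
per_stage = 150 / 3
per_stage = 50.0 ms

50.0 ms


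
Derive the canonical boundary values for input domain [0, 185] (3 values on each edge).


Range: [0, 185]
Boundaries: just below min, min, min+1, max-1, max, just above max
Values: [-1, 0, 1, 184, 185, 186]

[-1, 0, 1, 184, 185, 186]


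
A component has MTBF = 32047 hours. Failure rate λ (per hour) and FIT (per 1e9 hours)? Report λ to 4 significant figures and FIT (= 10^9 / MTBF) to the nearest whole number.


Formula: λ = 1 / MTBF; FIT = λ × 1e9 = 1e9 / MTBF
λ = 1 / 32047 ≈ 3.120e-05 failures/hour
FIT = 1e9 / 32047 ≈ 31204 failures per 1e9 hours (nearest whole number)

λ = 3.120e-05 /h, FIT = 31204


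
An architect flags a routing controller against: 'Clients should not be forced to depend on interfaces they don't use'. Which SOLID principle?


This describes the Interface Segregation Principle (ISP)

Interface Segregation Principle (ISP)


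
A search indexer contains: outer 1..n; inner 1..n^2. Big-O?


Reasoning: n times n^2
Complexity: O(n^3)

O(n^3)


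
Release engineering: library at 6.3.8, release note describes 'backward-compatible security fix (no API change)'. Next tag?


Current: 6.3.8
Change category: 'backward-compatible security fix (no API change)' → patch bump
SemVer rule: patch bump → increment PATCH (MAJOR and MINOR unchanged)
New: 6.3.9

6.3.9


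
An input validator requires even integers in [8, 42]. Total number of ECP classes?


Constraint: even integers in [8, 42]
Class 1: x < 8 — out-of-range invalid
Class 2: x in [8,42] but odd — wrong type invalid
Class 3: x in [8,42] and even — valid
Class 4: x > 42 — out-of-range invalid
Total equivalence classes: 4

4 equivalence classes


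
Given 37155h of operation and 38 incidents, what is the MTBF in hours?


Formula: MTBF = Total operating time / Number of failures
MTBF = 37155 / 38
MTBF = 977.76 hours

977.76 hours


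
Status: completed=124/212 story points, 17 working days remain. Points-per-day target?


Formula: Required rate = Remaining points / Days left
Remaining = 212 - 124 = 88 points
Required rate = 88 / 17 = 5.18 points/day

5.18 points/day


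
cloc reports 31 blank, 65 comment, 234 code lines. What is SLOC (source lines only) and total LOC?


Total LOC = blank + comment + code
Total LOC = 31 + 65 + 234 = 330
SLOC (source only) = code = 234

Total LOC: 330, SLOC: 234


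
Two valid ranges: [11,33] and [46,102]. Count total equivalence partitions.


Valid ranges: [11,33] and [46,102]
Class 1: x < 11 — invalid
Class 2: 11 ≤ x ≤ 33 — valid
Class 3: 33 < x < 46 — invalid (gap between ranges)
Class 4: 46 ≤ x ≤ 102 — valid
Class 5: x > 102 — invalid
Total equivalence classes: 5

5 equivalence classes


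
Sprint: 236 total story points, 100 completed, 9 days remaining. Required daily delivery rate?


Formula: Required rate = Remaining points / Days left
Remaining = 236 - 100 = 136 points
Required rate = 136 / 9 = 15.11 points/day

15.11 points/day


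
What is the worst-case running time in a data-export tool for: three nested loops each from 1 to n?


Reasoning: three levels of nesting over n
Complexity: O(n^3)

O(n^3)


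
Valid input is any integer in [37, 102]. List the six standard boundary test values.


Range: [37, 102]
Boundaries: just below min, min, min+1, max-1, max, just above max
Values: [36, 37, 38, 101, 102, 103]

[36, 37, 38, 101, 102, 103]


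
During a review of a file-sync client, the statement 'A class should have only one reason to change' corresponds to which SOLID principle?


This describes the Single Responsibility Principle (SRP)

Single Responsibility Principle (SRP)


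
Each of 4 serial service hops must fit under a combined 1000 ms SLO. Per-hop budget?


Formula: per_stage = total_budget / stages
per_stage = 1000 / 4
per_stage = 250.0 ms

250.0 ms


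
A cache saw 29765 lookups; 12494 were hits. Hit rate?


Formula: hit rate = hits / (hits + misses) * 100
hit rate = 12494 / (12494 + 17271) * 100
hit rate = 12494 / 29765 * 100
hit rate = 41.98%

41.98%


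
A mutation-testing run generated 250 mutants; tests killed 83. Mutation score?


Mutation score = killed / total * 100
Mutation score = 83 / 250 * 100
Mutation score = 33.2%

33.2%


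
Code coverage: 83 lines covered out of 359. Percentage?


Coverage = covered / total * 100
Coverage = 83 / 359 * 100
Coverage = 23.12%

23.12%


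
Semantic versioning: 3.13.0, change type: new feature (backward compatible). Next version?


Current: 3.13.0
Change category: 'new feature (backward compatible)' → minor bump
SemVer rule: minor bump → increment MINOR, reset PATCH to 0 (MAJOR unchanged)
New: 3.14.0

3.14.0


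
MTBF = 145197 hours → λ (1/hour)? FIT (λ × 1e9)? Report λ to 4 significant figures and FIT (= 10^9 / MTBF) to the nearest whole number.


Formula: λ = 1 / MTBF; FIT = λ × 1e9 = 1e9 / MTBF
λ = 1 / 145197 ≈ 6.887e-06 failures/hour
FIT = 1e9 / 145197 ≈ 6887 failures per 1e9 hours (nearest whole number)

λ = 6.887e-06 /h, FIT = 6887


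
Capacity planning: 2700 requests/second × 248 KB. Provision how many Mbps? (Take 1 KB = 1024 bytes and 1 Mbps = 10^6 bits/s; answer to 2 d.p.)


Formula: Mbps = payload_bytes * RPS * 8 / 1e6
Payload per request = 248 KB = 248 * 1024 = 253952 bytes
Total bytes/sec = 253952 * 2700 = 685670400
Total bits/sec = 685670400 * 8 = 5485363200
Mbps = 5485363200 / 1e6 = 5485.36

5485.36 Mbps


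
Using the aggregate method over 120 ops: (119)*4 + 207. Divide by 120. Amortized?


Formula: Amortized cost = Total cost / Operations
Total cost = (119 * 4) + (1 * 207)
Total cost = 476 + 207 = 683
Amortized = 683 / 120 = 5.6917

5.6917


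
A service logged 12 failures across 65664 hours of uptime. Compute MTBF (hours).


Formula: MTBF = Total operating time / Number of failures
MTBF = 65664 / 12
MTBF = 5472.0 hours

5472.0 hours


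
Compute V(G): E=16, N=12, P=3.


Formula: V(G) = E - N + 2P
V(G) = 16 - 12 + 2*3
V(G) = 4 + 6
V(G) = 10

10


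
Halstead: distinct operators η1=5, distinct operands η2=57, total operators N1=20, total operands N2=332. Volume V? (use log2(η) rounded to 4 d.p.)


Formula: V = N * log2(η), where N = N1 + N2 and η = η1 + η2
η = 5 + 57 = 62
N = 20 + 332 = 352
log2(62) ≈ 5.9542
V = 352 * 5.9542 = 2095.88

2095.88


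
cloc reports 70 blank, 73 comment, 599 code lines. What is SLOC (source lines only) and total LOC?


Total LOC = blank + comment + code
Total LOC = 70 + 73 + 599 = 742
SLOC (source only) = code = 599

Total LOC: 742, SLOC: 599


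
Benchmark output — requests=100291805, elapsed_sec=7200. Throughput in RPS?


Formula: throughput = requests / seconds
throughput = 100291805 / 7200
throughput = 13929.42 requests/second

13929.42 requests/second


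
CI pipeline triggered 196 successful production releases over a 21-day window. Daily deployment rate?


Formula: deployments per day = releases / days
= 196 / 21
= 9.333 deploys/day
(equivalently, 65.33 deploys/week)

9.333 deploys/day


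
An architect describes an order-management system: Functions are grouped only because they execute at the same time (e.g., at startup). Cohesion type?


Reasoning: Related by timing only
Type: Temporal cohesion

Temporal cohesion


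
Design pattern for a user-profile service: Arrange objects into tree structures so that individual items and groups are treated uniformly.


This matches the Composite pattern

Composite


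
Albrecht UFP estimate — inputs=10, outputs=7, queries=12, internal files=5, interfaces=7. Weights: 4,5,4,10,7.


UFP = EI*4 + EO*5 + EQ*4 + ILF*10 + EIF*7
UFP = 10*4 + 7*5 + 12*4 + 5*10 + 7*7
UFP = 40 + 35 + 48 + 50 + 49
UFP = 222

222


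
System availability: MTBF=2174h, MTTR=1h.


Availability = MTBF / (MTBF + MTTR)
Availability = 2174 / (2174 + 1)
Availability = 2174 / 2175
Availability = 99.954%

99.954%


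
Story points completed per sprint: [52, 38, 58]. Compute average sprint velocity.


Formula: Avg velocity = Total points / Number of sprints
Points: [52, 38, 58]
Sum = 52 + 38 + 58 = 148
Avg velocity = 148 / 3 = 49.33 points/sprint

49.33 points/sprint


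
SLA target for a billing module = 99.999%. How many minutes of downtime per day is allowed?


Formula: allowed downtime = period * (100 - SLA) / 100
Period (day) = 1440 minutes
Unavailability fraction = (100 - 99.999) / 100
Allowed downtime = 1440 * (100 - 99.999) / 100
Allowed downtime = 0.0144 minutes

0.0144 minutes


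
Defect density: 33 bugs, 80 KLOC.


Defect density = defects / KLOC
Defect density = 33 / 80
Defect density = 0.413 defects/KLOC

0.413 defects/KLOC


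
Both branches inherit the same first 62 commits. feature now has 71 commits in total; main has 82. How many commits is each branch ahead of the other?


Common ancestor: commit #62
feature commits after divergence: 71 - 62 = 9
main commits after divergence: 82 - 62 = 20
feature is 9 commits ahead of main
main is 20 commits ahead of feature

feature ahead: 9, main ahead: 20


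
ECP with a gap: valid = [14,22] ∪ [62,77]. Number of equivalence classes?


Valid ranges: [14,22] and [62,77]
Class 1: x < 14 — invalid
Class 2: 14 ≤ x ≤ 22 — valid
Class 3: 22 < x < 62 — invalid (gap between ranges)
Class 4: 62 ≤ x ≤ 77 — valid
Class 5: x > 77 — invalid
Total equivalence classes: 5

5 equivalence classes


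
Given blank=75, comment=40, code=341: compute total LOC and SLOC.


Total LOC = blank + comment + code
Total LOC = 75 + 40 + 341 = 456
SLOC (source only) = code = 341

Total LOC: 456, SLOC: 341


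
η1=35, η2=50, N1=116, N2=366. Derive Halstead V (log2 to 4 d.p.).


Formula: V = N * log2(η), where N = N1 + N2 and η = η1 + η2
η = 35 + 50 = 85
N = 116 + 366 = 482
log2(85) ≈ 6.4094
V = 482 * 6.4094 = 3089.33

3089.33


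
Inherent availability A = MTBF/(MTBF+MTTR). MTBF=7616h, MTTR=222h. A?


Availability = MTBF / (MTBF + MTTR)
Availability = 7616 / (7616 + 222)
Availability = 7616 / 7838
Availability = 97.1676%

97.1676%


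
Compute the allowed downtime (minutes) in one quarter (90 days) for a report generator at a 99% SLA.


Formula: allowed downtime = period * (100 - SLA) / 100
Period (quarter (90 days)) = 129600 minutes
Unavailability fraction = (100 - 99.0) / 100
Allowed downtime = 129600 * (100 - 99.0) / 100
Allowed downtime = 1296.0 minutes

1296.0 minutes


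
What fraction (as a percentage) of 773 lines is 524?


Coverage = covered / total * 100
Coverage = 524 / 773 * 100
Coverage = 67.79%

67.79%


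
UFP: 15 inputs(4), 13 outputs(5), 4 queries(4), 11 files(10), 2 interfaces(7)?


UFP = EI*4 + EO*5 + EQ*4 + ILF*10 + EIF*7
UFP = 15*4 + 13*5 + 4*4 + 11*10 + 2*7
UFP = 60 + 65 + 16 + 110 + 14
UFP = 265

265


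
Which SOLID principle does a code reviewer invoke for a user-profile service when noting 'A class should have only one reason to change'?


This describes the Single Responsibility Principle (SRP)

Single Responsibility Principle (SRP)


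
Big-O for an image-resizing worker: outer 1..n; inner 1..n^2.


Reasoning: n times n^2
Complexity: O(n^3)

O(n^3)


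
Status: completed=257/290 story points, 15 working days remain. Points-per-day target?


Formula: Required rate = Remaining points / Days left
Remaining = 290 - 257 = 33 points
Required rate = 33 / 15 = 2.2 points/day

2.2 points/day


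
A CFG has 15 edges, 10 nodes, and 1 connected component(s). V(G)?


Formula: V(G) = E - N + 2P
V(G) = 15 - 10 + 2*1
V(G) = 5 + 2
V(G) = 7

7


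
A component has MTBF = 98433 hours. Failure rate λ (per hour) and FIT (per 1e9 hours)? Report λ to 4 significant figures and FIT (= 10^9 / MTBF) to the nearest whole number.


Formula: λ = 1 / MTBF; FIT = λ × 1e9 = 1e9 / MTBF
λ = 1 / 98433 ≈ 1.016e-05 failures/hour
FIT = 1e9 / 98433 ≈ 10159 failures per 1e9 hours (nearest whole number)

λ = 1.016e-05 /h, FIT = 10159


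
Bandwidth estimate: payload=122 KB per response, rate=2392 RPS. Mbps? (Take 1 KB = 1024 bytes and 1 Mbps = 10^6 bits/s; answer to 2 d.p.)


Formula: Mbps = payload_bytes * RPS * 8 / 1e6
Payload per request = 122 KB = 122 * 1024 = 124928 bytes
Total bytes/sec = 124928 * 2392 = 298827776
Total bits/sec = 298827776 * 8 = 2390622208
Mbps = 2390622208 / 1e6 = 2390.62

2390.62 Mbps


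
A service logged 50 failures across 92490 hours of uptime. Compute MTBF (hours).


Formula: MTBF = Total operating time / Number of failures
MTBF = 92490 / 50
MTBF = 1849.8 hours

1849.8 hours


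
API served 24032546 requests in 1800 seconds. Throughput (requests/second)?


Formula: throughput = requests / seconds
throughput = 24032546 / 1800
throughput = 13351.41 requests/second

13351.41 requests/second


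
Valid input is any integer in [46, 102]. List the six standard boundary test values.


Range: [46, 102]
Boundaries: just below min, min, min+1, max-1, max, just above max
Values: [45, 46, 47, 101, 102, 103]

[45, 46, 47, 101, 102, 103]


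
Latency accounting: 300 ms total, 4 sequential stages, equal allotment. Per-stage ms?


Formula: per_stage = total_budget / stages
per_stage = 300 / 4
per_stage = 75.0 ms

75.0 ms


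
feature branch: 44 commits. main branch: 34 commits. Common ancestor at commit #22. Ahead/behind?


Common ancestor: commit #22
feature commits after divergence: 44 - 22 = 22
main commits after divergence: 34 - 22 = 12
feature is 22 commits ahead of main
main is 12 commits ahead of feature

feature ahead: 22, main ahead: 12


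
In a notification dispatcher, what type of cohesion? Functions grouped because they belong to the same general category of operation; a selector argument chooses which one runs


Reasoning: Grouped by category of activity, not by data or sequence
Type: Logical cohesion

Logical cohesion


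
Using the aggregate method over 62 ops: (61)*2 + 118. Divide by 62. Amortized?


Formula: Amortized cost = Total cost / Operations
Total cost = (61 * 2) + (1 * 118)
Total cost = 122 + 118 = 240
Amortized = 240 / 62 = 3.871

3.871


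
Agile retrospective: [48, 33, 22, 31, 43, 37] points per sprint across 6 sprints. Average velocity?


Formula: Avg velocity = Total points / Number of sprints
Points: [48, 33, 22, 31, 43, 37]
Sum = 48 + 33 + 22 + 31 + 43 + 37 = 214
Avg velocity = 214 / 6 = 35.67 points/sprint

35.67 points/sprint


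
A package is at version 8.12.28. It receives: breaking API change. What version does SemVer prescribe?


Current: 8.12.28
Change category: 'breaking API change' → major bump
SemVer rule: major bump → increment MAJOR, reset MINOR and PATCH to 0
New: 9.0.0

9.0.0


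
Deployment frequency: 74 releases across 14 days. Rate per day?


Formula: deployments per day = releases / days
= 74 / 14
= 5.286 deploys/day
(equivalently, 37.0 deploys/week)

5.286 deploys/day


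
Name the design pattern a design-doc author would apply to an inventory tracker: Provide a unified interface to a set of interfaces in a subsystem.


This matches the Facade pattern

Facade


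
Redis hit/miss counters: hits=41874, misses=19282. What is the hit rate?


Formula: hit rate = hits / (hits + misses) * 100
hit rate = 41874 / (41874 + 19282) * 100
hit rate = 41874 / 61156 * 100
hit rate = 68.47%

68.47%


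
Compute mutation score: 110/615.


Mutation score = killed / total * 100
Mutation score = 110 / 615 * 100
Mutation score = 17.89%

17.89%


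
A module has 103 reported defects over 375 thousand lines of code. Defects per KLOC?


Defect density = defects / KLOC
Defect density = 103 / 375
Defect density = 0.275 defects/KLOC

0.275 defects/KLOC


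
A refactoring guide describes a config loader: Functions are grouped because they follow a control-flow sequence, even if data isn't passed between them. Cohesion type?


Reasoning: Grouped by order of execution within a routine, not by data flow
Type: Procedural cohesion

Procedural cohesion


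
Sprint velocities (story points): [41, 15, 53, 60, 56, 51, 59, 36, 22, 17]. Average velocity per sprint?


Formula: Avg velocity = Total points / Number of sprints
Points: [41, 15, 53, 60, 56, 51, 59, 36, 22, 17]
Sum = 41 + 15 + 53 + 60 + 56 + 51 + 59 + 36 + 22 + 17 = 410
Avg velocity = 410 / 10 = 41.0 points/sprint

41.0 points/sprint


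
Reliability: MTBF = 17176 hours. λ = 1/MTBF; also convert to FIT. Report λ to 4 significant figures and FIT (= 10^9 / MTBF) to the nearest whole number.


Formula: λ = 1 / MTBF; FIT = λ × 1e9 = 1e9 / MTBF
λ = 1 / 17176 ≈ 5.822e-05 failures/hour
FIT = 1e9 / 17176 ≈ 58221 failures per 1e9 hours (nearest whole number)

λ = 5.822e-05 /h, FIT = 58221


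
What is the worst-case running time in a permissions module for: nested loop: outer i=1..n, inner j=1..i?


Reasoning: triangle: n(n+1)/2 ~ n^2/2
Complexity: O(n^2)

O(n^2)


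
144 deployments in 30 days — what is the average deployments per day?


Formula: deployments per day = releases / days
= 144 / 30
= 4.8 deploys/day
(equivalently, 33.6 deploys/week)

4.8 deploys/day


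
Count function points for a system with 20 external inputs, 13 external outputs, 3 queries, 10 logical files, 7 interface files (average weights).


UFP = EI*4 + EO*5 + EQ*4 + ILF*10 + EIF*7
UFP = 20*4 + 13*5 + 3*4 + 10*10 + 7*7
UFP = 80 + 65 + 12 + 100 + 49
UFP = 306

306


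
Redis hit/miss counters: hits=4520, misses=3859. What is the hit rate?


Formula: hit rate = hits / (hits + misses) * 100
hit rate = 4520 / (4520 + 3859) * 100
hit rate = 4520 / 8379 * 100
hit rate = 53.94%

53.94%


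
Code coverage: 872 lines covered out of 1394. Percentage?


Coverage = covered / total * 100
Coverage = 872 / 1394 * 100
Coverage = 62.55%

62.55%


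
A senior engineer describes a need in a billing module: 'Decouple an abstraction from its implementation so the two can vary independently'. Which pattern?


This matches the Bridge pattern

Bridge


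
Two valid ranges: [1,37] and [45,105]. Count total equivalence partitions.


Valid ranges: [1,37] and [45,105]
Class 1: x < 1 — invalid
Class 2: 1 ≤ x ≤ 37 — valid
Class 3: 37 < x < 45 — invalid (gap between ranges)
Class 4: 45 ≤ x ≤ 105 — valid
Class 5: x > 105 — invalid
Total equivalence classes: 5

5 equivalence classes


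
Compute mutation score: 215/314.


Mutation score = killed / total * 100
Mutation score = 215 / 314 * 100
Mutation score = 68.47%

68.47%


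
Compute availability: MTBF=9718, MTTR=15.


Availability = MTBF / (MTBF + MTTR)
Availability = 9718 / (9718 + 15)
Availability = 9718 / 9733
Availability = 99.8459%

99.8459%


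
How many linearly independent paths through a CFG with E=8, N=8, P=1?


Formula: V(G) = E - N + 2P
V(G) = 8 - 8 + 2*1
V(G) = 0 + 2
V(G) = 2

2


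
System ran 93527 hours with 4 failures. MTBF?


Formula: MTBF = Total operating time / Number of failures
MTBF = 93527 / 4
MTBF = 23381.75 hours

23381.75 hours


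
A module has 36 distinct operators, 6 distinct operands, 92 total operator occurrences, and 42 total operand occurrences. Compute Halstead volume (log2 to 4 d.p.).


Formula: V = N * log2(η), where N = N1 + N2 and η = η1 + η2
η = 36 + 6 = 42
N = 92 + 42 = 134
log2(42) ≈ 5.3923
V = 134 * 5.3923 = 722.57

722.57


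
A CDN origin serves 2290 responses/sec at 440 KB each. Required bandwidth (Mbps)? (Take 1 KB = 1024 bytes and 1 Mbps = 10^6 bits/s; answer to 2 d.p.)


Formula: Mbps = payload_bytes * RPS * 8 / 1e6
Payload per request = 440 KB = 440 * 1024 = 450560 bytes
Total bytes/sec = 450560 * 2290 = 1031782400
Total bits/sec = 1031782400 * 8 = 8254259200
Mbps = 8254259200 / 1e6 = 8254.26

8254.26 Mbps


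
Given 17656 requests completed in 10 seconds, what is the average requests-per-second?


Formula: throughput = requests / seconds
throughput = 17656 / 10
throughput = 1765.6 requests/second

1765.6 requests/second


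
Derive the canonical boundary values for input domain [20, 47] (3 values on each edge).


Range: [20, 47]
Boundaries: just below min, min, min+1, max-1, max, just above max
Values: [19, 20, 21, 46, 47, 48]

[19, 20, 21, 46, 47, 48]


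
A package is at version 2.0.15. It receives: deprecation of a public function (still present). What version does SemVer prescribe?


Current: 2.0.15
Change category: 'deprecation of a public function (still present)' → minor bump
SemVer rule: minor bump → increment MINOR, reset PATCH to 0 (MAJOR unchanged)
New: 2.1.0

2.1.0


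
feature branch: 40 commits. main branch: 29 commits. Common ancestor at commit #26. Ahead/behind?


Common ancestor: commit #26
feature commits after divergence: 40 - 26 = 14
main commits after divergence: 29 - 26 = 3
feature is 14 commits ahead of main
main is 3 commits ahead of feature

feature ahead: 14, main ahead: 3


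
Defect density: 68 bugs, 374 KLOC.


Defect density = defects / KLOC
Defect density = 68 / 374
Defect density = 0.182 defects/KLOC

0.182 defects/KLOC


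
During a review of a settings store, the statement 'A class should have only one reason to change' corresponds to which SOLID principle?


This describes the Single Responsibility Principle (SRP)

Single Responsibility Principle (SRP)


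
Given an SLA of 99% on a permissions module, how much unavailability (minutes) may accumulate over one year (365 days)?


Formula: allowed downtime = period * (100 - SLA) / 100
Period (year (365 days)) = 525600 minutes
Unavailability fraction = (100 - 99.0) / 100
Allowed downtime = 525600 * (100 - 99.0) / 100
Allowed downtime = 5256.0 minutes

5256.0 minutes


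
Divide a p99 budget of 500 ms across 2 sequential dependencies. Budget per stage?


Formula: per_stage = total_budget / stages
per_stage = 500 / 2
per_stage = 250.0 ms

250.0 ms


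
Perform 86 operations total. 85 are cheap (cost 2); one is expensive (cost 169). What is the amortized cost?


Formula: Amortized cost = Total cost / Operations
Total cost = (85 * 2) + (1 * 169)
Total cost = 170 + 169 = 339
Amortized = 339 / 86 = 3.9419

3.9419


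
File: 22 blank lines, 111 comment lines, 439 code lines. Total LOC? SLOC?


Total LOC = blank + comment + code
Total LOC = 22 + 111 + 439 = 572
SLOC (source only) = code = 439

Total LOC: 572, SLOC: 439


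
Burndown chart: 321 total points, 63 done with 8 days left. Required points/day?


Formula: Required rate = Remaining points / Days left
Remaining = 321 - 63 = 258 points
Required rate = 258 / 8 = 32.25 points/day

32.25 points/day


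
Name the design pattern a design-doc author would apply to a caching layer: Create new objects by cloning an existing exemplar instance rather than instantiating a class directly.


This matches the Prototype pattern

Prototype


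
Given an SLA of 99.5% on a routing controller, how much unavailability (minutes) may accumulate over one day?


Formula: allowed downtime = period * (100 - SLA) / 100
Period (day) = 1440 minutes
Unavailability fraction = (100 - 99.5) / 100
Allowed downtime = 1440 * (100 - 99.5) / 100
Allowed downtime = 7.2 minutes

7.2 minutes


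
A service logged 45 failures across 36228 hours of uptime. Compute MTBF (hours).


Formula: MTBF = Total operating time / Number of failures
MTBF = 36228 / 45
MTBF = 805.07 hours

805.07 hours


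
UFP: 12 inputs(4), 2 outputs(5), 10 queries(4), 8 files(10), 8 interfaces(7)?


UFP = EI*4 + EO*5 + EQ*4 + ILF*10 + EIF*7
UFP = 12*4 + 2*5 + 10*4 + 8*10 + 8*7
UFP = 48 + 10 + 40 + 80 + 56
UFP = 234

234


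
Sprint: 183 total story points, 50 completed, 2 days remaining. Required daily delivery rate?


Formula: Required rate = Remaining points / Days left
Remaining = 183 - 50 = 133 points
Required rate = 133 / 2 = 66.5 points/day

66.5 points/day


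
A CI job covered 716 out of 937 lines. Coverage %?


Coverage = covered / total * 100
Coverage = 716 / 937 * 100
Coverage = 76.41%

76.41%


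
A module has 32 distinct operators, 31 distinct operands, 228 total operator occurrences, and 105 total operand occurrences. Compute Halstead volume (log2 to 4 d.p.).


Formula: V = N * log2(η), where N = N1 + N2 and η = η1 + η2
η = 32 + 31 = 63
N = 228 + 105 = 333
log2(63) ≈ 5.9773
V = 333 * 5.9773 = 1990.44

1990.44


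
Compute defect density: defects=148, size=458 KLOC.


Defect density = defects / KLOC
Defect density = 148 / 458
Defect density = 0.323 defects/KLOC

0.323 defects/KLOC


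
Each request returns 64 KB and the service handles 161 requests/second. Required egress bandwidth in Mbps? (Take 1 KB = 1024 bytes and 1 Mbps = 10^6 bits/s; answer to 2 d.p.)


Formula: Mbps = payload_bytes * RPS * 8 / 1e6
Payload per request = 64 KB = 64 * 1024 = 65536 bytes
Total bytes/sec = 65536 * 161 = 10551296
Total bits/sec = 10551296 * 8 = 84410368
Mbps = 84410368 / 1e6 = 84.41

84.41 Mbps


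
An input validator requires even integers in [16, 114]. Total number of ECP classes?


Constraint: even integers in [16, 114]
Class 1: x < 16 — out-of-range invalid
Class 2: x in [16,114] but odd — wrong type invalid
Class 3: x in [16,114] and even — valid
Class 4: x > 114 — out-of-range invalid
Total equivalence classes: 4

4 equivalence classes


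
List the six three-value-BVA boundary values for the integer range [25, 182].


Range: [25, 182]
Boundaries: just below min, min, min+1, max-1, max, just above max
Values: [24, 25, 26, 181, 182, 183]

[24, 25, 26, 181, 182, 183]


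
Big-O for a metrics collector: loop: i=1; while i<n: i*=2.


Reasoning: i doubles each step so iterations are log2(n)
Complexity: O(log n)

O(log n)


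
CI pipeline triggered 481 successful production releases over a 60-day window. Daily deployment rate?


Formula: deployments per day = releases / days
= 481 / 60
= 8.017 deploys/day
(equivalently, 56.12 deploys/week)

8.017 deploys/day


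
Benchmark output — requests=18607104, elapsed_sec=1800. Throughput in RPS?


Formula: throughput = requests / seconds
throughput = 18607104 / 1800
throughput = 10337.28 requests/second

10337.28 requests/second


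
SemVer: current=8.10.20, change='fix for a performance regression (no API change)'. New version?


Current: 8.10.20
Change category: 'fix for a performance regression (no API change)' → patch bump
SemVer rule: patch bump → increment PATCH (MAJOR and MINOR unchanged)
New: 8.10.21

8.10.21


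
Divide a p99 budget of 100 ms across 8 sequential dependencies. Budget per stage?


Formula: per_stage = total_budget / stages
per_stage = 100 / 8
per_stage = 12.5 ms

12.5 ms


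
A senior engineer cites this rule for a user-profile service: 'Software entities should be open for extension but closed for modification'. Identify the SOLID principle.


This describes the Open/Closed Principle (OCP)

Open/Closed Principle (OCP)


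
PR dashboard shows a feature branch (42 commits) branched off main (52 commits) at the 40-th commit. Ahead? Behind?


Common ancestor: commit #40
feature commits after divergence: 42 - 40 = 2
main commits after divergence: 52 - 40 = 12
feature is 2 commits ahead of main
main is 12 commits ahead of feature

feature ahead: 2, main ahead: 12


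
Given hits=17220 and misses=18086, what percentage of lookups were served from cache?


Formula: hit rate = hits / (hits + misses) * 100
hit rate = 17220 / (17220 + 18086) * 100
hit rate = 17220 / 35306 * 100
hit rate = 48.77%

48.77%


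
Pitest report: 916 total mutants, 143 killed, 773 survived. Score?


Mutation score = killed / total * 100
Mutation score = 143 / 916 * 100
Mutation score = 15.61%

15.61%


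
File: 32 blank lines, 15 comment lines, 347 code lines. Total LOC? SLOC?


Total LOC = blank + comment + code
Total LOC = 32 + 15 + 347 = 394
SLOC (source only) = code = 347

Total LOC: 394, SLOC: 347


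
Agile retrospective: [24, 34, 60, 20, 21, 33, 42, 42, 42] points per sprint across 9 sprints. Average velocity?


Formula: Avg velocity = Total points / Number of sprints
Points: [24, 34, 60, 20, 21, 33, 42, 42, 42]
Sum = 24 + 34 + 60 + 20 + 21 + 33 + 42 + 42 + 42 = 318
Avg velocity = 318 / 9 = 35.33 points/sprint

35.33 points/sprint


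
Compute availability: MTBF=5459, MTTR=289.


Availability = MTBF / (MTBF + MTTR)
Availability = 5459 / (5459 + 289)
Availability = 5459 / 5748
Availability = 94.9722%

94.9722%


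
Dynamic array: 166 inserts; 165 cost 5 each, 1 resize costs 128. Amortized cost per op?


Formula: Amortized cost = Total cost / Operations
Total cost = (165 * 5) + (1 * 128)
Total cost = 825 + 128 = 953
Amortized = 953 / 166 = 5.741

5.741


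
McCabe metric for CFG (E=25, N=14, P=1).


Formula: V(G) = E - N + 2P
V(G) = 25 - 14 + 2*1
V(G) = 11 + 2
V(G) = 13

13


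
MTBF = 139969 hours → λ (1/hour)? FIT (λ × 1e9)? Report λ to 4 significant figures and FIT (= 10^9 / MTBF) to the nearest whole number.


Formula: λ = 1 / MTBF; FIT = λ × 1e9 = 1e9 / MTBF
λ = 1 / 139969 ≈ 7.144e-06 failures/hour
FIT = 1e9 / 139969 ≈ 7144 failures per 1e9 hours (nearest whole number)

λ = 7.144e-06 /h, FIT = 7144
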